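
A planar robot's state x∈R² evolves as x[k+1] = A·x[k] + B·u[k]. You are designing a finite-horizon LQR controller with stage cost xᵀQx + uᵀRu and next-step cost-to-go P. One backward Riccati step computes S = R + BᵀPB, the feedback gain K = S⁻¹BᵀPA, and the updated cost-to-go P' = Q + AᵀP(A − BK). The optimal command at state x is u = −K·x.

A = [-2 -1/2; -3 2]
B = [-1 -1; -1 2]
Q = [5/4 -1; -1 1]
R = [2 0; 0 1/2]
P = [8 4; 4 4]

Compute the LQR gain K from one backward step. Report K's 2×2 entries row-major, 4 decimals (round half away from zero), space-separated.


2.1053 -0.3099 -0.4211 0.7953

BᵀP = [-12.0000 -8.0000; 0.0000 4.0000]
S = R + BᵀPB = [2 0; 0 1/2] + [20.0000 -4.0000; -4.0000 8.0000] = [22.0000 -4.0000; -4.0000 8.5000]
BᵀPA = [48.0000 -10.0000; -12.0000 8.0000]
K = S⁻¹·BᵀPA = [2.1053 -0.3099; -0.4211 0.7953]
A−BK = [-0.3158 -0.0146; -0.0526 0.0994]
AᵀP(A−BK) = [9.8947 -1.5789; -1.5789 0.5380]
P' = Q + AᵀP(A−BK) = [11.1447 -2.5789; -2.5789 1.5380]
tr(P') = 12.6827


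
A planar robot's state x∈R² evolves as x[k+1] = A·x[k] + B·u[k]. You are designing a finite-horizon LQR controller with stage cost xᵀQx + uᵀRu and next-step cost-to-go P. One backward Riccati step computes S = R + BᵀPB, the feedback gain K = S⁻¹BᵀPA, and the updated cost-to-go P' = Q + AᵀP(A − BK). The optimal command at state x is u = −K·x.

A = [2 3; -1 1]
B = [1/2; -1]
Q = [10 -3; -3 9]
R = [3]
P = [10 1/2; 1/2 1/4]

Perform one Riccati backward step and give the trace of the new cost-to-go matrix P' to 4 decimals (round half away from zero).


BᵀP = [4.5000 0.0000]
S = R + BᵀPB = [3] + [2.2500] = [5.2500]
BᵀPA = [9.0000 13.5000]
K = S⁻¹·BᵀPA = [1.7143 2.5714]
A−BK = [1.1429 1.7143; 0.7143 3.5714]
AᵀP(A−BK) = [22.8214 36.1071; 36.1071 58.5357]
P' = Q + AᵀP(A−BK) = [32.8214 33.1071; 33.1071 67.5357]
tr(P') = 100.3571

100.3571


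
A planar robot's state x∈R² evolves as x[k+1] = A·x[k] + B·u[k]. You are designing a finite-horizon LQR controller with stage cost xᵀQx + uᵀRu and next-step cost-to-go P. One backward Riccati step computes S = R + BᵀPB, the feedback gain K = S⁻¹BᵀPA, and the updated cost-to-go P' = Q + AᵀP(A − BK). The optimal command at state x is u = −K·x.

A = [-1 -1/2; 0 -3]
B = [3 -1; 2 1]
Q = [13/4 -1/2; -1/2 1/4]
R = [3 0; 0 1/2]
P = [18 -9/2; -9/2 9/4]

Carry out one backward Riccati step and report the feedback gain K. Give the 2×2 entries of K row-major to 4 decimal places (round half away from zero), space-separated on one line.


BᵀP = [45.0000 -9.0000; -22.5000 6.7500]
S = R + BᵀPB = [3 0; 0 1/2] + [117.0000 -54.0000; -54.0000 29.2500] = [120.0000 -54.0000; -54.0000 29.7500]
BᵀPA = [-45.0000 4.5000; 22.5000 -9.0000]
K = S⁻¹·BᵀPA = [-0.1892 -0.5384; 0.4128 -1.2798]
A−BK = [-0.0195 -0.1646; -0.0344 -0.6433]
AᵀP(A−BK) = [0.1961 0.0671; 0.0671 2.1545]
P' = Q + AᵀP(A−BK) = [3.4461 -0.4329; -0.4329 2.4045]
tr(P') = 5.8506

-0.1892 -0.5384 0.4128 -1.2798


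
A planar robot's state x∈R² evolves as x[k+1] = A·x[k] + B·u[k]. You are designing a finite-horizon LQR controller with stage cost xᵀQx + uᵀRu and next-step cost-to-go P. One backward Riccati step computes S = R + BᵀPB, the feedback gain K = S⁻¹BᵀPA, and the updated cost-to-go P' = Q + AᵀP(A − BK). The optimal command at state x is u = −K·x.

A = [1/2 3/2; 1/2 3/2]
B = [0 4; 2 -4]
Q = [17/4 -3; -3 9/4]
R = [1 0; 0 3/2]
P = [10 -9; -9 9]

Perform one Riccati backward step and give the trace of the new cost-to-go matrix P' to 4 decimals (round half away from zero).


BᵀP = [-18.0000 18.0000; 76.0000 -72.0000]
S = R + BᵀPB = [1 0; 0 3/2] + [36.0000 -144.0000; -144.0000 592.0000] = [37.0000 -144.0000; -144.0000 593.5000]
BᵀPA = [0.0000 0.0000; 2.0000 6.0000]
K = S⁻¹·BᵀPA = [0.2354 0.7062; 0.0605 0.1814]
A−BK = [0.2581 0.7742; 0.2711 0.8134]
AᵀP(A−BK) = [0.1290 0.3871; 0.3871 1.1613]
P' = Q + AᵀP(A−BK) = [4.3790 -2.6129; -2.6129 3.4113]
tr(P') = 7.7904

7.7904


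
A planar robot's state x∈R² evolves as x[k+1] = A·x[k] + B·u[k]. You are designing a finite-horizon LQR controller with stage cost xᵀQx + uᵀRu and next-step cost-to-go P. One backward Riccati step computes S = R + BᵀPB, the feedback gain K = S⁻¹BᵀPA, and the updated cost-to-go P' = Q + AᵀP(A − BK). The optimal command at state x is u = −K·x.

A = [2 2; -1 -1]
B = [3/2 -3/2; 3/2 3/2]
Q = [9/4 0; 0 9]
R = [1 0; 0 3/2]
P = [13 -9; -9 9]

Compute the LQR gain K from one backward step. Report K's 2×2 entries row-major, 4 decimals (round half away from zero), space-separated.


BᵀP = [6.0000 0.0000; -33.0000 27.0000]
S = R + BᵀPB = [1 0; 0 3/2] + [9.0000 -9.0000; -9.0000 90.0000] = [10.0000 -9.0000; -9.0000 91.5000]
BᵀPA = [12.0000 12.0000; -93.0000 -93.0000]
K = S⁻¹·BᵀPA = [0.3129 0.3129; -0.9856 -0.9856]
A−BK = [0.0522 0.0522; 0.0090 0.0090]
AᵀP(A−BK) = [1.5827 1.5827; 1.5827 1.5827]
P' = Q + AᵀP(A−BK) = [3.8327 1.5827; 1.5827 10.5827]
tr(P') = 14.4155

0.3129 0.3129 -0.9856 -0.9856


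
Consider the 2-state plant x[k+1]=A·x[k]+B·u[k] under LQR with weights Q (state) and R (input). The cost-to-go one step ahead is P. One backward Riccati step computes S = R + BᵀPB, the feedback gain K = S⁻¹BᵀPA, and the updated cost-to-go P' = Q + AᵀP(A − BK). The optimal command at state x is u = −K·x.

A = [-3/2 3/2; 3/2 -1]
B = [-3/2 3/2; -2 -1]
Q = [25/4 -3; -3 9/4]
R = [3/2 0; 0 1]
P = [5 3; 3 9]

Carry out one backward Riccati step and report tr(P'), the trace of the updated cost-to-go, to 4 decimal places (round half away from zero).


10.7095

BᵀP = [-13.5000 -22.5000; 4.5000 -4.5000]
S = R + BᵀPB = [3/2 0; 0 1] + [65.2500 2.2500; 2.2500 11.2500] = [66.7500 2.2500; 2.2500 12.2500]
BᵀPA = [-13.5000 2.2500; -13.5000 11.2500]
K = S⁻¹·BᵀPA = [-0.1661 0.0028; -1.0715 0.9179]
A−BK = [-0.1419 0.1274; 0.0962 -0.0766]
AᵀP(A−BK) = [1.2916 -1.0715; -1.0715 0.9179]
P' = Q + AᵀP(A−BK) = [7.5416 -4.0715; -4.0715 3.1679]
tr(P') = 10.7095


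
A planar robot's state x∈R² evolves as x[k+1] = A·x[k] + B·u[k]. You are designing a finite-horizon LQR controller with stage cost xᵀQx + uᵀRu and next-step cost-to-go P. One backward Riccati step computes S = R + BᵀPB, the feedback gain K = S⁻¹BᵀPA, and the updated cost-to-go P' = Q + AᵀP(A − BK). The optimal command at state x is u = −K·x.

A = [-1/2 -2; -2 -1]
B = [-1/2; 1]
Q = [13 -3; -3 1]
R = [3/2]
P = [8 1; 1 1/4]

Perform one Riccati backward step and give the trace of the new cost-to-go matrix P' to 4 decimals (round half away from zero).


39.5909

BᵀP = [-3.0000 -0.2500]
S = R + BᵀPB = [3/2] + [1.2500] = [2.7500]
BᵀPA = [2.0000 6.2500]
K = S⁻¹·BᵀPA = [0.7273 2.2727]
A−BK = [-0.1364 -0.8636; -2.7273 -3.2727]
AᵀP(A−BK) = [3.5455 8.4545; 8.4545 22.0455]
P' = Q + AᵀP(A−BK) = [16.5455 5.4545; 5.4545 23.0455]
tr(P') = 39.5909


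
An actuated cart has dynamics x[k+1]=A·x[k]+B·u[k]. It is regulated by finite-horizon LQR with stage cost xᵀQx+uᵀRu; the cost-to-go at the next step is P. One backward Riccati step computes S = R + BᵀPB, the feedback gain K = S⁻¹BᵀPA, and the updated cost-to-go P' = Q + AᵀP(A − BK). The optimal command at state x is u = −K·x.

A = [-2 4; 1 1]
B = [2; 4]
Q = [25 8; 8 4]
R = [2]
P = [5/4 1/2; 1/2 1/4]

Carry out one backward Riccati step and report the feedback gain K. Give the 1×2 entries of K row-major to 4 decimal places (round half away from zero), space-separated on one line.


BᵀP = [4.5000 2.0000]
S = R + BᵀPB = [2] + [17.0000] = [19.0000]
BᵀPA = [-7.0000 20.0000]
K = S⁻¹·BᵀPA = [-0.3684 1.0526]
A−BK = [-1.2632 1.8947; 2.4737 -3.2105]
AᵀP(A−BK) = [0.6711 -1.3816; -1.3816 3.1974]
P' = Q + AᵀP(A−BK) = [25.6711 6.6184; 6.6184 7.1974]
tr(P') = 32.8684

-0.3684 1.0526


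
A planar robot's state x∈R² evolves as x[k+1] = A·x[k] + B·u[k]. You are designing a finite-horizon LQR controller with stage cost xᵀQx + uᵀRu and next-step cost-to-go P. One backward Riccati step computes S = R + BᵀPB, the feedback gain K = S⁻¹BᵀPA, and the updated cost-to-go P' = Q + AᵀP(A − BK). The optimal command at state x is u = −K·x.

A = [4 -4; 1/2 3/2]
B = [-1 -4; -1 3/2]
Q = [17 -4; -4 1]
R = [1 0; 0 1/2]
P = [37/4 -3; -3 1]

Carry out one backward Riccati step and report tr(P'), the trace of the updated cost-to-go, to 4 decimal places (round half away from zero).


18.9294

BᵀP = [-6.2500 2.0000; -41.5000 13.5000]
S = R + BᵀPB = [1 0; 0 1/2] + [4.2500 28.0000; 28.0000 186.2500] = [5.2500 28.0000; 28.0000 186.7500]
BᵀPA = [-24.0000 28.0000; -159.2500 186.2500]
K = S⁻¹·BᵀPA = [-0.1171 0.0713; -0.8352 0.9866]
A−BK = [0.5422 0.0178; 1.6357 0.0913]
AᵀP(A−BK) = [0.4360 -0.4176; -0.4176 0.4933]
P' = Q + AᵀP(A−BK) = [17.4360 -4.4176; -4.4176 1.4933]
tr(P') = 18.9294


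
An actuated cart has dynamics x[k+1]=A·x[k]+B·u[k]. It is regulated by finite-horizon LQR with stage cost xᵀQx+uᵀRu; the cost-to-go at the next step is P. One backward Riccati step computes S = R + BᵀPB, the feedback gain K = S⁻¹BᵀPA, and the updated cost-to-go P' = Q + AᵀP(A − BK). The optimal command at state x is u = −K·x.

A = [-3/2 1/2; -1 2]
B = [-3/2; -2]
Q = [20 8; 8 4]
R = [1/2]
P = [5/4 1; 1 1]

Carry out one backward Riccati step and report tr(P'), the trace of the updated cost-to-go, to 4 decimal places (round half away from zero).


BᵀP = [-3.8750 -3.5000]
S = R + BᵀPB = [1/2] + [12.8125] = [13.3125]
BᵀPA = [9.3125 -8.9375]
K = S⁻¹·BᵀPA = [0.6995 -0.6714]
A−BK = [-0.4507 -0.5070; 0.3991 0.6573]
AᵀP(A−BK) = [0.2981 -0.1854; -0.1854 0.3122]
P' = Q + AᵀP(A−BK) = [20.2981 7.8146; 7.8146 4.3122]
tr(P') = 24.6103

24.6103


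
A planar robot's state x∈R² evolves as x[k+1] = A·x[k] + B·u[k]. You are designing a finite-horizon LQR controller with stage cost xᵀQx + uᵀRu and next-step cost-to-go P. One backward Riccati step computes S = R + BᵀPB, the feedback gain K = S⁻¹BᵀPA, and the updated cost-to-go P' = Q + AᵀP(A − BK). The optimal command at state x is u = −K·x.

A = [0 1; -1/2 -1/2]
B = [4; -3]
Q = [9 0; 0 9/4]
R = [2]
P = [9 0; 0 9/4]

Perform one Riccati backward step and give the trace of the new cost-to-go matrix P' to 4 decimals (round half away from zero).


11.9808

BᵀP = [36.0000 -6.7500]
S = R + BᵀPB = [2] + [164.2500] = [166.2500]
BᵀPA = [3.3750 39.3750]
K = S⁻¹·BᵀPA = [0.0203 0.2368]
A−BK = [-0.0812 0.0526; -0.4391 0.2105]
AᵀP(A−BK) = [0.4940 -0.2368; -0.2368 0.2368]
P' = Q + AᵀP(A−BK) = [9.4940 -0.2368; -0.2368 2.4868]
tr(P') = 11.9808


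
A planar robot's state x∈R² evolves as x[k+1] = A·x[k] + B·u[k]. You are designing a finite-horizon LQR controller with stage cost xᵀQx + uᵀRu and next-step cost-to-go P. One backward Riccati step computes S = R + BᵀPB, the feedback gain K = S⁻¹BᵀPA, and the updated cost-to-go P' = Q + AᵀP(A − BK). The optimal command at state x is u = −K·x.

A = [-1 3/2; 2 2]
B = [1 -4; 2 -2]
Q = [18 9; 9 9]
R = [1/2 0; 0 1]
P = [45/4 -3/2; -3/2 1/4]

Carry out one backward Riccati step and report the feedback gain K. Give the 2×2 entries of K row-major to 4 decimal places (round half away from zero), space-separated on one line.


0.2227 0.2583 0.3791 -0.2784

BᵀP = [8.2500 -1.0000; -42.0000 5.5000]
S = R + BᵀPB = [1/2 0; 0 1] + [6.2500 -31.0000; -31.0000 157.0000] = [6.7500 -31.0000; -31.0000 158.0000]
BᵀPA = [-10.2500 10.3750; 53.0000 -52.0000]
K = S⁻¹·BᵀPA = [0.2227 0.2583; 0.3791 -0.2784]
A−BK = [0.2938 0.1280; 2.3128 0.9265]
AᵀP(A−BK) = [0.4384 0.0296; 0.0296 0.1540]
P' = Q + AᵀP(A−BK) = [18.4384 9.0296; 9.0296 9.1540]
tr(P') = 27.5924


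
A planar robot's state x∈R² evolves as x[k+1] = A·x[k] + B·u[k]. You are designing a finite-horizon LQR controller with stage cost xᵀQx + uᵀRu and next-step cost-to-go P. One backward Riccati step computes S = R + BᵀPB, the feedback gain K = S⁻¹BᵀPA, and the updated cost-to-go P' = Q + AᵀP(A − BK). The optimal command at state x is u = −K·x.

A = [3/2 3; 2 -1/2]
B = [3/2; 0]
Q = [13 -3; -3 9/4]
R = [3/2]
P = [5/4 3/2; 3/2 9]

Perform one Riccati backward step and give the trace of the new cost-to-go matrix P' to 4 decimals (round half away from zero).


54.9674

BᵀP = [1.8750 2.2500]
S = R + BᵀPB = [3/2] + [2.8125] = [4.3125]
BᵀPA = [7.3125 4.5000]
K = S⁻¹·BᵀPA = [1.6957 1.0435]
A−BK = [-1.0435 1.4348; 2.0000 -0.5000]
AᵀP(A−BK) = [35.4130 -3.1304; -3.1304 4.3043]
P' = Q + AᵀP(A−BK) = [48.4130 -6.1304; -6.1304 6.5543]
tr(P') = 54.9674


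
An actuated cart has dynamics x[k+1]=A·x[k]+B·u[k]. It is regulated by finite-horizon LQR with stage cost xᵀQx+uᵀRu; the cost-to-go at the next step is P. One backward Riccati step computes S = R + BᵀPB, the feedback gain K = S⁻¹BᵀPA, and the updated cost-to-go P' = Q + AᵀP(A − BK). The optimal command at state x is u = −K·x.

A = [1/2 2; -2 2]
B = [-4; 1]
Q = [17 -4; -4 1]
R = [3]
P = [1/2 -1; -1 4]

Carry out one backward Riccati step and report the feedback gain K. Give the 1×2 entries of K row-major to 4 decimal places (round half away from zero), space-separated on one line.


BᵀP = [-3.0000 8.0000]
S = R + BᵀPB = [3] + [20.0000] = [23.0000]
BᵀPA = [-17.5000 10.0000]
K = S⁻¹·BᵀPA = [-0.7609 0.4348]
A−BK = [-2.5435 3.7391; -1.2391 1.5652]
AᵀP(A−BK) = [4.8098 -4.8913; -4.8913 5.6522]
P' = Q + AᵀP(A−BK) = [21.8098 -8.8913; -8.8913 6.6522]
tr(P') = 28.4620

-0.7609 0.4348


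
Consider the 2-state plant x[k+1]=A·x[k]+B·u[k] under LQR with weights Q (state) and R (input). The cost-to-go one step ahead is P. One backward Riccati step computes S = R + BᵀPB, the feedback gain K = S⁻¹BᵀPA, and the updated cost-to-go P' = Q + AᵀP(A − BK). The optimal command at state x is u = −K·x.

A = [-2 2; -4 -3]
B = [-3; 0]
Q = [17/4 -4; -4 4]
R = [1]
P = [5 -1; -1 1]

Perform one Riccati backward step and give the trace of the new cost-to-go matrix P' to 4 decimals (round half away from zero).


BᵀP = [-15.0000 3.0000]
S = R + BᵀPB = [1] + [45.0000] = [46.0000]
BᵀPA = [18.0000 -39.0000]
K = S⁻¹·BᵀPA = [0.3913 -0.8478]
A−BK = [-0.8261 -0.5435; -4.0000 -3.0000]
AᵀP(A−BK) = [12.9565 9.2609; 9.2609 7.9348]
P' = Q + AᵀP(A−BK) = [17.2065 5.2609; 5.2609 11.9348]
tr(P') = 29.1413

29.1413


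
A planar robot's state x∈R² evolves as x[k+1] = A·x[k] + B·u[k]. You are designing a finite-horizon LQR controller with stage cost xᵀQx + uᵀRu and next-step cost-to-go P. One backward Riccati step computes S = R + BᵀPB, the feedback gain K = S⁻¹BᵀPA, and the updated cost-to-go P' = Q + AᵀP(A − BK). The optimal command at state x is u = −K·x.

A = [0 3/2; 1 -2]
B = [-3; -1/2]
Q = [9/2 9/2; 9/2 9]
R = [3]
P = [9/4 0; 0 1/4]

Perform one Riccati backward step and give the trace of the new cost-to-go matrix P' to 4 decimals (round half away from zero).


15.6289

BᵀP = [-6.7500 -0.1250]
S = R + BᵀPB = [3] + [20.3125] = [23.3125]
BᵀPA = [-0.1250 -9.8750]
K = S⁻¹·BᵀPA = [-0.0054 -0.4236]
A−BK = [-0.0161 0.2292; 0.9973 -2.2118]
AᵀP(A−BK) = [0.2493 -0.5529; -0.5529 1.8795]
P' = Q + AᵀP(A−BK) = [4.7493 3.9471; 3.9471 10.8795]
tr(P') = 15.6289


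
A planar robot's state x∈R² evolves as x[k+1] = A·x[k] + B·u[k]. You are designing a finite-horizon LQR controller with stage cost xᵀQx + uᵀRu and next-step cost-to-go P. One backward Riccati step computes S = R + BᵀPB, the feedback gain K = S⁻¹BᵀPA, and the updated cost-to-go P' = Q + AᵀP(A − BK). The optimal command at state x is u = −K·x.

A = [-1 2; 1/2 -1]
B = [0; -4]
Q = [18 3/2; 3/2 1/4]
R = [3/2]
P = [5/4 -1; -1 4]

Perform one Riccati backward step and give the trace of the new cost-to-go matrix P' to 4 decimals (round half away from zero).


23.5076

BᵀP = [4.0000 -16.0000]
S = R + BᵀPB = [3/2] + [64.0000] = [65.5000]
BᵀPA = [-12.0000 24.0000]
K = S⁻¹·BᵀPA = [-0.1832 0.3664]
A−BK = [-1.0000 2.0000; -0.2328 0.4656]
AᵀP(A−BK) = [1.0515 -2.1031; -2.1031 4.2061]
P' = Q + AᵀP(A−BK) = [19.0515 -0.6031; -0.6031 4.4561]
tr(P') = 23.5076


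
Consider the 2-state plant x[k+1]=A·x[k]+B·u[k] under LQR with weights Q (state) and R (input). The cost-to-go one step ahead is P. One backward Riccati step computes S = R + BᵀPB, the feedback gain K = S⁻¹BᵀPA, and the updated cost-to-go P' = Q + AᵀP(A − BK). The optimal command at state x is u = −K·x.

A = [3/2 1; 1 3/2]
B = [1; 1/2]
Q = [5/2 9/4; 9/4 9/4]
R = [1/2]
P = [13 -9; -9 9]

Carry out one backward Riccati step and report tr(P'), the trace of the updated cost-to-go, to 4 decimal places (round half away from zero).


BᵀP = [8.5000 -4.5000]
S = R + BᵀPB = [1/2] + [6.2500] = [6.7500]
BᵀPA = [8.2500 1.7500]
K = S⁻¹·BᵀPA = [1.2222 0.2593]
A−BK = [0.2778 0.7407; 0.3889 1.3704]
AᵀP(A−BK) = [1.1667 1.6111; 1.6111 5.7963]
P' = Q + AᵀP(A−BK) = [3.6667 3.8611; 3.8611 8.0463]
tr(P') = 11.7130

11.7130


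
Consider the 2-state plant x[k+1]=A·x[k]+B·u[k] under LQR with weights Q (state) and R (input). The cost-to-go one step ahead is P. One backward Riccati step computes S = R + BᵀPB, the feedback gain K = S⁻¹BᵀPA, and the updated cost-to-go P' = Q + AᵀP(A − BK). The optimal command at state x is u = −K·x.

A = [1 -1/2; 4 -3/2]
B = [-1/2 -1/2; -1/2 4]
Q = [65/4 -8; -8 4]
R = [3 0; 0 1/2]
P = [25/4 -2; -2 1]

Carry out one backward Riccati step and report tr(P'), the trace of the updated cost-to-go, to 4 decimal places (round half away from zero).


23.6667

BᵀP = [-2.1250 0.5000; -11.1250 5.0000]
S = R + BᵀPB = [3 0; 0 1/2] + [0.8125 3.0625; 3.0625 25.5625] = [3.8125 3.0625; 3.0625 26.0625]
BᵀPA = [-0.1250 0.3125; 8.8750 -1.9375]
K = S⁻¹·BᵀPA = [-0.3383 0.1565; 0.3803 -0.0927]
A−BK = [1.0210 -0.4681; 2.3098 -1.0509]
AᵀP(A−BK) = [2.8328 -1.2825; -1.2825 0.5840]
P' = Q + AᵀP(A−BK) = [19.0828 -9.2825; -9.2825 4.5840]
tr(P') = 23.6667


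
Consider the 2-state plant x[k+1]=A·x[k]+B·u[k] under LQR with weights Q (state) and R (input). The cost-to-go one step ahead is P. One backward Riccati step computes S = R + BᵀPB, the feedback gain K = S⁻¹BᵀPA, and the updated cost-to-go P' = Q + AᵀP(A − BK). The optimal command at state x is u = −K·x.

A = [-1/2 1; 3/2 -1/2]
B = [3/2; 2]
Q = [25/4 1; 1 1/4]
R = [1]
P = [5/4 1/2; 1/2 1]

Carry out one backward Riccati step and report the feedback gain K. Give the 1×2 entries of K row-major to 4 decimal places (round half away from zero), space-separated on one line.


0.2486 0.1387

BᵀP = [2.8750 2.7500]
S = R + BᵀPB = [1] + [9.8125] = [10.8125]
BᵀPA = [2.6875 1.5000]
K = S⁻¹·BᵀPA = [0.2486 0.1387]
A−BK = [-0.8728 0.7919; 1.0029 -0.7775]
AᵀP(A−BK) = [1.1445 -0.8728; -0.8728 0.7919]
P' = Q + AᵀP(A−BK) = [7.3945 0.1272; 0.1272 1.0419]
tr(P') = 8.4364


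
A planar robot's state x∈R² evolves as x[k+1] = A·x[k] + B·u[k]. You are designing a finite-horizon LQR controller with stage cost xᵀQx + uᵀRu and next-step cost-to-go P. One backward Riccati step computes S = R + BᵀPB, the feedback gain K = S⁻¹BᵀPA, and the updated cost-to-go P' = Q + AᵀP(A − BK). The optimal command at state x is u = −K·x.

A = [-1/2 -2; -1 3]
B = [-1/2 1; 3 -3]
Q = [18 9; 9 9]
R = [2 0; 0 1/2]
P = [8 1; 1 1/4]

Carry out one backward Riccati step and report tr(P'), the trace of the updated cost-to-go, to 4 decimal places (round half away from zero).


32.5051

BᵀP = [-1.0000 0.2500; 5.0000 0.2500]
S = R + BᵀPB = [2 0; 0 1/2] + [1.2500 -1.7500; -1.7500 4.2500] = [3.2500 -1.7500; -1.7500 4.7500]
BᵀPA = [0.2500 2.7500; -2.7500 -9.2500]
K = S⁻¹·BᵀPA = [-0.2929 -0.2525; -0.6869 -2.0404]
A−BK = [0.0404 -0.0859; -2.1818 -2.3636]
AᵀP(A−BK) = [1.4343 2.2020; 2.2020 4.0707]
P' = Q + AᵀP(A−BK) = [19.4343 11.2020; 11.2020 13.0707]
tr(P') = 32.5051


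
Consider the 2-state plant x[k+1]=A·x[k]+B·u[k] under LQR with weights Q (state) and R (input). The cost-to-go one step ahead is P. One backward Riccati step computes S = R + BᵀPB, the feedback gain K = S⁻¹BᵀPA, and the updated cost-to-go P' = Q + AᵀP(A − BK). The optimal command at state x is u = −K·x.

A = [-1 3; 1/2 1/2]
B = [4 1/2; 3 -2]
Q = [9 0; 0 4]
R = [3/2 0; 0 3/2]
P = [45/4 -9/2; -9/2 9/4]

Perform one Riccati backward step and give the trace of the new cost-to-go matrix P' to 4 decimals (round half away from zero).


BᵀP = [31.5000 -11.2500; 14.6250 -6.7500]
S = R + BᵀPB = [3/2 0; 0 3/2] + [92.2500 38.2500; 38.2500 20.8125] = [93.7500 38.2500; 38.2500 22.3125]
BᵀPA = [-37.1250 88.8750; -18.0000 40.5000]
K = S⁻¹·BᵀPA = [-0.2224 0.6901; -0.4254 0.6321]
A−BK = [0.1024 -0.0765; 0.3165 -0.3062]
AᵀP(A−BK) = [0.3973 -0.6897; -0.6897 1.3796]
P' = Q + AᵀP(A−BK) = [9.3973 -0.6897; -0.6897 5.3796]
tr(P') = 14.7770

14.7770


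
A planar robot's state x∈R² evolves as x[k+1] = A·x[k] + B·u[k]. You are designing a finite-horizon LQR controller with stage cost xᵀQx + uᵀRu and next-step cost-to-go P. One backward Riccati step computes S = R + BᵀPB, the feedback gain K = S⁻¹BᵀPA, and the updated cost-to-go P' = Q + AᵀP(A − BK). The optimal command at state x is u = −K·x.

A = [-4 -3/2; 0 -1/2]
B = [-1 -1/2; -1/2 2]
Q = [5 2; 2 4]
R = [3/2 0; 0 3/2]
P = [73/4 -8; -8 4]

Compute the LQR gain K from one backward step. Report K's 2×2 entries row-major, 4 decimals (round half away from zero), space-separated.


BᵀP = [-14.2500 6.0000; -25.1250 12.0000]
S = R + BᵀPB = [3/2 0; 0 3/2] + [11.2500 19.1250; 19.1250 36.5625] = [12.7500 19.1250; 19.1250 38.0625]
BᵀPA = [57.0000 18.3750; 100.5000 31.6875]
K = S⁻¹·BᵀPA = [2.0706 0.7812; 1.6000 0.4400]
A−BK = [-1.1294 -0.4988; -2.1647 -0.9894]
AᵀP(A−BK) = [13.1765 4.7529; 4.7529 1.7659]
P' = Q + AᵀP(A−BK) = [18.1765 6.7529; 6.7529 5.7659]
tr(P') = 23.9424

2.0706 0.7812 1.6000 0.4400


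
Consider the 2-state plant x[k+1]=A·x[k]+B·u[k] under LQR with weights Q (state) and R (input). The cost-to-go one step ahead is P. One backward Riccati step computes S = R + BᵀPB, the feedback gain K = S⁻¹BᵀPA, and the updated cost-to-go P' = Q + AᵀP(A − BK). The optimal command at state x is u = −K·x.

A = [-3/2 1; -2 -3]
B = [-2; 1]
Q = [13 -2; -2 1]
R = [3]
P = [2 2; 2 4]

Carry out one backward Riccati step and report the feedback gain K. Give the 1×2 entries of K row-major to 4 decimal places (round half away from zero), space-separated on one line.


0.4286 -0.2857

BᵀP = [-2.0000 0.0000]
S = R + BᵀPB = [3] + [4.0000] = [7.0000]
BᵀPA = [3.0000 -2.0000]
K = S⁻¹·BᵀPA = [0.4286 -0.2857]
A−BK = [-0.6429 0.4286; -2.4286 -2.7143]
AᵀP(A−BK) = [31.2143 26.8571; 26.8571 25.4286]
P' = Q + AᵀP(A−BK) = [44.2143 24.8571; 24.8571 26.4286]
tr(P') = 70.6429


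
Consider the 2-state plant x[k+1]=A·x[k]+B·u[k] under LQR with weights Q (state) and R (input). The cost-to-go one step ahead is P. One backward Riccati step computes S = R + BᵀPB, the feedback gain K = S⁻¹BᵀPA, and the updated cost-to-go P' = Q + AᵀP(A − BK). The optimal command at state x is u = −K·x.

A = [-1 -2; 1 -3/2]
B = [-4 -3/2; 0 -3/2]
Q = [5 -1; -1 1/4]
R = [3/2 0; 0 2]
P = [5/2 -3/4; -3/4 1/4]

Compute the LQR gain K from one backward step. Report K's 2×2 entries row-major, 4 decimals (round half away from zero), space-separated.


BᵀP = [-10.0000 3.0000; -2.6250 0.7500]
S = R + BᵀPB = [3/2 0; 0 2] + [40.0000 10.5000; 10.5000 2.8125] = [41.5000 10.5000; 10.5000 4.8125]
BᵀPA = [13.0000 15.5000; 3.3750 4.1250]
K = S⁻¹·BᵀPA = [0.3032 0.3496; 0.0398 0.0943]
A−BK = [0.2724 -0.4600; 1.0597 -1.3585]
AᵀP(A−BK) = [0.1743 0.1365; 0.1365 0.2542]
P' = Q + AᵀP(A−BK) = [5.1743 -0.8635; -0.8635 0.5042]
tr(P') = 5.6785

0.3032 0.3496 0.0398 0.0943


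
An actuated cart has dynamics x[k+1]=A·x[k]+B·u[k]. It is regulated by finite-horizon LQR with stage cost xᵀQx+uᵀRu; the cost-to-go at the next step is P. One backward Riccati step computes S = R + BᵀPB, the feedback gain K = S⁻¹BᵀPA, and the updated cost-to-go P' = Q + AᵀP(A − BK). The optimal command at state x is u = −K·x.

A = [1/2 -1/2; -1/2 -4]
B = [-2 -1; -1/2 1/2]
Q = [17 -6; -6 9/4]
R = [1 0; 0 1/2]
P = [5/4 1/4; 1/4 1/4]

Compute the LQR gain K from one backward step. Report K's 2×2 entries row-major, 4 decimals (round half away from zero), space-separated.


BᵀP = [-2.6250 -0.6250; -1.1250 -0.1250]
S = R + BᵀPB = [1 0; 0 1/2] + [5.5625 2.3125; 2.3125 1.0625] = [6.5625 2.3125; 2.3125 1.5625]
BᵀPA = [-1.0000 3.8125; -0.5000 1.0625]
K = S⁻¹·BᵀPA = [-0.0828 0.7134; -0.1975 -0.3758]
A−BK = [0.1369 0.5510; -0.4427 -3.4554]
AᵀP(A−BK) = [0.0685 0.2755; 0.2755 2.9920]
P' = Q + AᵀP(A−BK) = [17.0685 -5.7245; -5.7245 5.2420]
tr(P') = 22.3105

-0.0828 0.7134 -0.1975 -0.3758


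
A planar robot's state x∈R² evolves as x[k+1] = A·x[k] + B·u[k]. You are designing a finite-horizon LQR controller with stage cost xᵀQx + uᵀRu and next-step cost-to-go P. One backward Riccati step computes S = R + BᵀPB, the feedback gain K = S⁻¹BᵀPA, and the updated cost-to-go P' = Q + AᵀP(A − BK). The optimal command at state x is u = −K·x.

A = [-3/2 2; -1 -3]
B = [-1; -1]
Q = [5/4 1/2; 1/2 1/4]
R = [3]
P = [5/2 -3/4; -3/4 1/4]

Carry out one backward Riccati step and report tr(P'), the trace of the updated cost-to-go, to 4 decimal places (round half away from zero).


BᵀP = [-1.7500 0.5000]
S = R + BᵀPB = [3] + [1.2500] = [4.2500]
BᵀPA = [2.1250 -5.0000]
K = S⁻¹·BᵀPA = [0.5000 -1.1765]
A−BK = [-1.0000 0.8235; -0.5000 -4.1765]
AᵀP(A−BK) = [2.5625 -6.1250; -6.1250 15.3676]
P' = Q + AᵀP(A−BK) = [3.8125 -5.6250; -5.6250 15.6176]
tr(P') = 19.4301

19.4301


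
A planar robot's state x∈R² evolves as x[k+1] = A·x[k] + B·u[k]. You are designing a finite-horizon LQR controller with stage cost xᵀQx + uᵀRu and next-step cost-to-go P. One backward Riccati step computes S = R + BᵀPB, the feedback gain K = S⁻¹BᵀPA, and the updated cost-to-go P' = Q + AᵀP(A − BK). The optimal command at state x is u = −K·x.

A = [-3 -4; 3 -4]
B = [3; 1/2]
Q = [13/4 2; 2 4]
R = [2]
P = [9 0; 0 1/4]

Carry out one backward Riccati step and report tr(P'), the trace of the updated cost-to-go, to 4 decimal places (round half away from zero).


BᵀP = [27.0000 0.1250]
S = R + BᵀPB = [2] + [81.0625] = [83.0625]
BᵀPA = [-80.6250 -108.5000]
K = S⁻¹·BᵀPA = [-0.9707 -1.3062]
A−BK = [-0.0880 -0.0813; 3.4853 -3.3469]
AᵀP(A−BK) = [4.9910 -0.3160; -0.3160 6.2724]
P' = Q + AᵀP(A−BK) = [8.2410 1.6840; 1.6840 10.2724]
tr(P') = 18.5134

18.5134


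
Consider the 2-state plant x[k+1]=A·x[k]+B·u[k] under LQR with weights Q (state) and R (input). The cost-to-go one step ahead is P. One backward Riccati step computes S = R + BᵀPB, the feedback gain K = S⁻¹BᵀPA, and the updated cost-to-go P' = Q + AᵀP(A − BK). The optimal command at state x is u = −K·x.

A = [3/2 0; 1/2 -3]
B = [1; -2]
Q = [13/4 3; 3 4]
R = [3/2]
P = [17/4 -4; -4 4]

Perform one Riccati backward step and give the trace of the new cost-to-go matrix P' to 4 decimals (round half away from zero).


9.4247

BᵀP = [12.2500 -12.0000]
S = R + BᵀPB = [3/2] + [36.2500] = [37.7500]
BᵀPA = [12.3750 36.0000]
K = S⁻¹·BᵀPA = [0.3278 0.9536]
A−BK = [1.1722 -0.9536; 1.1556 -1.0927]
AᵀP(A−BK) = [0.5058 0.1987; 0.1987 1.6689]
P' = Q + AᵀP(A−BK) = [3.7558 3.1987; 3.1987 5.6689]
tr(P') = 9.4247


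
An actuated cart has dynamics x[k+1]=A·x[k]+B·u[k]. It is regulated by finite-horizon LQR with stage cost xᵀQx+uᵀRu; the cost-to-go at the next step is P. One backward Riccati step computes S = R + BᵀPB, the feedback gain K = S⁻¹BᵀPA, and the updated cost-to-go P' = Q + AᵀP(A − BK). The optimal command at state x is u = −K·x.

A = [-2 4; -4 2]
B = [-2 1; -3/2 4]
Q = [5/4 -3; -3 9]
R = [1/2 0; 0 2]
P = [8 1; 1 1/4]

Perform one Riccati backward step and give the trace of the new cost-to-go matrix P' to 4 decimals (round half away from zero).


BᵀP = [-17.5000 -2.3750; 12.0000 2.0000]
S = R + BᵀPB = [1/2 0; 0 2] + [38.5625 -27.0000; -27.0000 20.0000] = [39.0625 -27.0000; -27.0000 22.0000]
BᵀPA = [44.5000 -74.7500; -32.0000 52.0000]
K = S⁻¹·BᵀPA = [0.8821 -1.8447; -0.3720 0.0997]
A−BK = [0.1361 0.2109; -1.1889 -1.1659]
AᵀP(A−BK) = [0.8437 -0.7210; -0.7210 1.9252]
P' = Q + AᵀP(A−BK) = [2.0937 -3.7210; -3.7210 10.9252]
tr(P') = 13.0189

13.0189


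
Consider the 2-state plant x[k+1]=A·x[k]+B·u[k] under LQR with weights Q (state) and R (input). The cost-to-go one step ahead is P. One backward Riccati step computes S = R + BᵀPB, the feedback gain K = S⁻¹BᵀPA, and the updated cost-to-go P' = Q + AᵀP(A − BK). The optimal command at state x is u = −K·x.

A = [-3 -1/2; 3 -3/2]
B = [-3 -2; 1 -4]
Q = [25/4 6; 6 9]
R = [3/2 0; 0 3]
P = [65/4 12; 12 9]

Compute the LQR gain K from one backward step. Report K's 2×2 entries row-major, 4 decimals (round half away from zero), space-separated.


0.5049 0.1119 -0.0746 0.2721

BᵀP = [-36.7500 -27.0000; -80.5000 -60.0000]
S = R + BᵀPB = [3/2 0; 0 3] + [83.2500 181.5000; 181.5000 401.0000] = [84.7500 181.5000; 181.5000 404.0000]
BᵀPA = [29.2500 58.8750; 61.5000 130.2500]
K = S⁻¹·BᵀPA = [0.5049 0.1119; -0.0746 0.2721]
A−BK = [-1.6345 0.3800; 2.1966 -0.5234]
AᵀP(A−BK) = [1.0697 -0.1340; -0.1340 0.2796]
P' = Q + AᵀP(A−BK) = [7.3197 5.8660; 5.8660 9.2796]
tr(P') = 16.5993


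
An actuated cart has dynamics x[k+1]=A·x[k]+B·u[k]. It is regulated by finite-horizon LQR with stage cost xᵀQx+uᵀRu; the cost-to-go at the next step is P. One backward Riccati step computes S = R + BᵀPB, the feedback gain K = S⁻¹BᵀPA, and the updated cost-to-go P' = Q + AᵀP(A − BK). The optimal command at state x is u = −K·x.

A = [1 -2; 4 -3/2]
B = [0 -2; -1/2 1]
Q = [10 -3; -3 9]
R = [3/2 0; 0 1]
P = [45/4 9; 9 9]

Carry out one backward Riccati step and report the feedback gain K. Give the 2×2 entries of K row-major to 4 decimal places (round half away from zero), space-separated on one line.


-4.0147 2.2941 -1.6544 1.5882

BᵀP = [-4.5000 -4.5000; -13.5000 -9.0000]
S = R + BᵀPB = [3/2 0; 0 1] + [2.2500 4.5000; 4.5000 18.0000] = [3.7500 4.5000; 4.5000 19.0000]
BᵀPA = [-22.5000 15.7500; -49.5000 40.5000]
K = S⁻¹·BᵀPA = [-4.0147 2.2941; -1.6544 1.5882]
A−BK = [-2.3088 1.1765; 3.6471 -1.9412]
AᵀP(A−BK) = [55.0257 -31.7647; -31.7647 18.7941]
P' = Q + AᵀP(A−BK) = [65.0257 -34.7647; -34.7647 27.7941]
tr(P') = 92.8199


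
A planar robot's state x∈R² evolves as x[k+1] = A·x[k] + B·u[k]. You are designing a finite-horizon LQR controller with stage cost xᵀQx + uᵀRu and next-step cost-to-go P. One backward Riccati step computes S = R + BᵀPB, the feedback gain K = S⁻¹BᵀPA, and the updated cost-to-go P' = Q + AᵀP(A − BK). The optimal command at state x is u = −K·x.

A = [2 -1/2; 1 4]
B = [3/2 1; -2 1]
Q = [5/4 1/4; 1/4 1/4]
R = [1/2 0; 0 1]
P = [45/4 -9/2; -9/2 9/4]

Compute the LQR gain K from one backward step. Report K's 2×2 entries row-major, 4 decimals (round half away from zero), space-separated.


0.4618 -1.0920 0.8176 0.6536

BᵀP = [25.8750 -11.2500; 6.7500 -2.2500]
S = R + BᵀPB = [1/2 0; 0 1] + [61.3125 14.6250; 14.6250 4.5000] = [61.8125 14.6250; 14.6250 5.5000]
BᵀPA = [40.5000 -57.9375; 11.2500 -12.3750]
K = S⁻¹·BᵀPA = [0.4618 -1.0920; 0.8176 0.6536]
A−BK = [0.4898 0.4843; 1.1060 1.1625]
AᵀP(A−BK) = [1.3507 0.8711; 0.8711 1.6357]
P' = Q + AᵀP(A−BK) = [2.6007 1.1211; 1.1211 1.8857]
tr(P') = 4.4864


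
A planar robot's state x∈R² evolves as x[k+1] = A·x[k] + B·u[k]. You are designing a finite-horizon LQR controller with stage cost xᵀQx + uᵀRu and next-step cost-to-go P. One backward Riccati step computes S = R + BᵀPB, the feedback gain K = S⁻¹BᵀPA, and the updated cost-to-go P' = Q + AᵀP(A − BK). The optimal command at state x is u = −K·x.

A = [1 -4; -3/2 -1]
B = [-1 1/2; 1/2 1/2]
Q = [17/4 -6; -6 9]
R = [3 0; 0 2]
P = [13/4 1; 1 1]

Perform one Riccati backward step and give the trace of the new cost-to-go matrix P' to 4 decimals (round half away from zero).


39.8961

BᵀP = [-2.7500 -0.5000; 2.1250 1.0000]
S = R + BᵀPB = [3 0; 0 2] + [2.5000 -1.6250; -1.6250 1.5625] = [5.5000 -1.6250; -1.6250 3.5625]
BᵀPA = [-2.0000 11.5000; 0.6250 -9.5000]
K = S⁻¹·BᵀPA = [-0.3604 1.5060; 0.0111 -1.9797]
A−BK = [0.6341 -1.5041; -1.3253 -0.7631]
AᵀP(A−BK) = [1.7724 -2.2507; -2.2507 24.8737]
P' = Q + AᵀP(A−BK) = [6.0224 -8.2507; -8.2507 33.8737]
tr(P') = 39.8961


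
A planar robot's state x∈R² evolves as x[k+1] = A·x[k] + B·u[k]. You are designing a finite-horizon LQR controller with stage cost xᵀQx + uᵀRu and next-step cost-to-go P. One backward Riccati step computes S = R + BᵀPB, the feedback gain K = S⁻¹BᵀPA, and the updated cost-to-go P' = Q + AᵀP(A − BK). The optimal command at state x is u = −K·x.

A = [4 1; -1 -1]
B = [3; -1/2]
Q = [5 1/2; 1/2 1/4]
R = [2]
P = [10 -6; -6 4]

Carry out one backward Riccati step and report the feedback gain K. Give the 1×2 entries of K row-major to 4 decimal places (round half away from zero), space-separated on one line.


BᵀP = [33.0000 -20.0000]
S = R + BᵀPB = [2] + [109.0000] = [111.0000]
BᵀPA = [152.0000 53.0000]
K = S⁻¹·BᵀPA = [1.3694 0.4775]
A−BK = [-0.1081 -0.4324; -0.3153 -0.7613]
AᵀP(A−BK) = [3.8559 1.4234; 1.4234 0.6937]
P' = Q + AᵀP(A−BK) = [8.8559 1.9234; 1.9234 0.9437]
tr(P') = 9.7995

1.3694 0.4775


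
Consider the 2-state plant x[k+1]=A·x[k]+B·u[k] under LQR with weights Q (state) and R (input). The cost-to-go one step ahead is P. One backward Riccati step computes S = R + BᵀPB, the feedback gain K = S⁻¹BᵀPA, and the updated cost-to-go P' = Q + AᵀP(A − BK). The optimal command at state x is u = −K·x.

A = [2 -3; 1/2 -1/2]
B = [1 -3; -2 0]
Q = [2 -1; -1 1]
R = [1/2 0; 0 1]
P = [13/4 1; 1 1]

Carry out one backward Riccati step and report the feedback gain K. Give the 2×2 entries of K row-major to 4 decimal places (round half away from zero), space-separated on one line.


-0.1836 0.1711 -0.7170 1.0377

BᵀP = [1.2500 -1.0000; -9.7500 -3.0000]
S = R + BᵀPB = [1/2 0; 0 1] + [3.2500 -3.7500; -3.7500 29.2500] = [3.7500 -3.7500; -3.7500 30.2500]
BᵀPA = [2.0000 -3.2500; -21.0000 30.7500]
K = S⁻¹·BᵀPA = [-0.1836 0.1711; -0.7170 1.0377]
A−BK = [0.0327 -0.0579; 0.1327 -0.1579]
AᵀP(A−BK) = [0.5607 -0.7997; -0.7997 1.1456]
P' = Q + AᵀP(A−BK) = [2.5607 -1.7997; -1.7997 2.1456]
tr(P') = 4.7063


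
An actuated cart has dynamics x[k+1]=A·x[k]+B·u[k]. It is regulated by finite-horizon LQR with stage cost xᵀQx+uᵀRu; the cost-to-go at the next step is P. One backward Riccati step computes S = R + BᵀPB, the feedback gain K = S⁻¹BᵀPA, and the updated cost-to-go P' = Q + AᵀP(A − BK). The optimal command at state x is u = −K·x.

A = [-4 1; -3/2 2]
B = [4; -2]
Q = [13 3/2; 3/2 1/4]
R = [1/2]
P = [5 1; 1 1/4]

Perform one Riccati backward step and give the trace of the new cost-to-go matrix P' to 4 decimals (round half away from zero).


BᵀP = [18.0000 3.5000]
S = R + BᵀPB = [1/2] + [65.0000] = [65.5000]
BᵀPA = [-77.2500 25.0000]
K = S⁻¹·BᵀPA = [-1.1794 0.3817]
A−BK = [0.7176 -0.5267; -3.8588 2.7634]
AᵀP(A−BK) = [1.4547 -0.7653; -0.7653 0.4580]
P' = Q + AᵀP(A−BK) = [14.4547 0.7347; 0.7347 0.7080]
tr(P') = 15.1627

15.1627


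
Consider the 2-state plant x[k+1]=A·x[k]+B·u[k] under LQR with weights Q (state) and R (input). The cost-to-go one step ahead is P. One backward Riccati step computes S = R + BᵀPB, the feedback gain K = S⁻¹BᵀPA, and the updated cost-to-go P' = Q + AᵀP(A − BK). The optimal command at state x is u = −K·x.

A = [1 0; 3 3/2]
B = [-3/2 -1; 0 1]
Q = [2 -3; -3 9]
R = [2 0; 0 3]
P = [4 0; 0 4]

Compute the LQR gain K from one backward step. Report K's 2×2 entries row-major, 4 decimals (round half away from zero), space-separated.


-1.3412 -0.4235 1.4588 0.7765

BᵀP = [-6.0000 0.0000; -4.0000 4.0000]
S = R + BᵀPB = [2 0; 0 3] + [9.0000 6.0000; 6.0000 8.0000] = [11.0000 6.0000; 6.0000 11.0000]
BᵀPA = [-6.0000 0.0000; 8.0000 6.0000]
K = S⁻¹·BᵀPA = [-1.3412 -0.4235; 1.4588 0.7765]
A−BK = [0.4471 0.1412; 1.5412 0.7235]
AᵀP(A−BK) = [20.2824 9.2471; 9.2471 4.3412]
P' = Q + AᵀP(A−BK) = [22.2824 6.2471; 6.2471 13.3412]
tr(P') = 35.6235


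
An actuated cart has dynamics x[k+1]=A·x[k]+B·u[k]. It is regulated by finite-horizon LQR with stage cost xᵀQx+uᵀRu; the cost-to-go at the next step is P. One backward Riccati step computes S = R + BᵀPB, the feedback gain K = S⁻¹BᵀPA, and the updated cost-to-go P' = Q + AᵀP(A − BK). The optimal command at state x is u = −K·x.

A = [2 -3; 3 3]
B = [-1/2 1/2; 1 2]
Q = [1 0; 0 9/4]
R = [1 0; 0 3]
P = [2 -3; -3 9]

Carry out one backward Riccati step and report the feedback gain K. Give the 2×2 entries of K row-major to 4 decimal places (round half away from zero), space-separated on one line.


0.4027 2.5397 0.9507 0.4849

BᵀP = [-4.0000 10.5000; -5.0000 16.5000]
S = R + BᵀPB = [1 0; 0 3] + [12.5000 19.0000; 19.0000 30.5000] = [13.5000 19.0000; 19.0000 33.5000]
BᵀPA = [23.5000 43.5000; 39.5000 64.5000]
K = S⁻¹·BᵀPA = [0.4027 2.5397; 0.9507 0.4849]
A−BK = [1.7260 -1.9726; 0.6959 -0.5096]
AᵀP(A−BK) = [5.9836 -0.8384; -0.8384 11.2438]
P' = Q + AᵀP(A−BK) = [6.9836 -0.8384; -0.8384 13.4938]
tr(P') = 20.4774


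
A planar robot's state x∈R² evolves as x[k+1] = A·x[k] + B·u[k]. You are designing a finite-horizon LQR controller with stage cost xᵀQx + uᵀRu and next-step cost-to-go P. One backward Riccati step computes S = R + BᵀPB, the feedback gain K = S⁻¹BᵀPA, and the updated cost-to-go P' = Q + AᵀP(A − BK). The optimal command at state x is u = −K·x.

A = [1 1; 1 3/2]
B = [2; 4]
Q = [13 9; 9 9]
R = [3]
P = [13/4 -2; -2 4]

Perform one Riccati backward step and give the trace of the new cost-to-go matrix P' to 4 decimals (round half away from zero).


BᵀP = [-1.5000 12.0000]
S = R + BᵀPB = [3] + [45.0000] = [48.0000]
BᵀPA = [10.5000 16.5000]
K = S⁻¹·BᵀPA = [0.2188 0.3438]
A−BK = [0.5625 0.3125; 0.1250 0.1250]
AᵀP(A−BK) = [0.9531 0.6406; 0.6406 0.5781]
P' = Q + AᵀP(A−BK) = [13.9531 9.6406; 9.6406 9.5781]
tr(P') = 23.5313

23.5313


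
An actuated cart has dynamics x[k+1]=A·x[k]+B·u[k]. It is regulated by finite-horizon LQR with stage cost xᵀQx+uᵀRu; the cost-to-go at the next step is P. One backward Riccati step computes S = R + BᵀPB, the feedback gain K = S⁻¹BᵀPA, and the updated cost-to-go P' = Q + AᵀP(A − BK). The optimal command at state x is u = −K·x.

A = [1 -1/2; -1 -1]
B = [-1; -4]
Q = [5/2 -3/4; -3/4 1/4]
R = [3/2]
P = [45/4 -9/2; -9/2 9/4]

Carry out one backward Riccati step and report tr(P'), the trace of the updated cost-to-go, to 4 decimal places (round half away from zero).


BᵀP = [6.7500 -4.5000]
S = R + BᵀPB = [3/2] + [11.2500] = [12.7500]
BᵀPA = [11.2500 1.1250]
K = S⁻¹·BᵀPA = [0.8824 0.0882]
A−BK = [1.8824 -0.4118; 2.5294 -0.6471]
AᵀP(A−BK) = [12.5735 -2.1176; -2.1176 0.4632]
P' = Q + AᵀP(A−BK) = [15.0735 -2.8676; -2.8676 0.7132]
tr(P') = 15.7868

15.7868


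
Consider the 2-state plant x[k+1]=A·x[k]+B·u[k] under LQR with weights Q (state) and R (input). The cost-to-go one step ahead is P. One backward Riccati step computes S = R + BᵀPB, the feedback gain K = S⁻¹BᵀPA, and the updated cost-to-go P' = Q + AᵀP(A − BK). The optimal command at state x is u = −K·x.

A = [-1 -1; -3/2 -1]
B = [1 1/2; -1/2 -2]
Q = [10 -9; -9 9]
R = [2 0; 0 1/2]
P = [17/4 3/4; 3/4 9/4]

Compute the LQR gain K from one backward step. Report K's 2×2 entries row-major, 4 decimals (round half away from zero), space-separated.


BᵀP = [3.8750 -0.3750; 0.6250 -4.1250]
S = R + BᵀPB = [2 0; 0 1/2] + [4.0625 2.6875; 2.6875 8.5625] = [6.0625 2.6875; 2.6875 9.0625]
BᵀPA = [-3.3125 -3.5000; 5.5625 3.5000]
K = S⁻¹·BᵀPA = [-0.9424 -0.8618; 0.8933 0.6418]
A−BK = [-0.5043 -0.4591; -0.1847 -0.1473]
AᵀP(A−BK) = [3.4722 3.0753; 3.0753 2.7374]
P' = Q + AᵀP(A−BK) = [13.4722 -5.9247; -5.9247 11.7374]
tr(P') = 25.2096

-0.9424 -0.8618 0.8933 0.6418
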